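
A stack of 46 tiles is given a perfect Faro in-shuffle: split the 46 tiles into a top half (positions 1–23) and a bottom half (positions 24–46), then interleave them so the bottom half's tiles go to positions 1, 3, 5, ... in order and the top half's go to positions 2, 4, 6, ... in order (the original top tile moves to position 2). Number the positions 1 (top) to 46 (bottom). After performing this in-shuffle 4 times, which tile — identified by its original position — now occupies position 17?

4

Work backwards from position 17, undoing one in-shuffle at a time:
17 ← 32 ← 16 ← 8 ← 4
So the tile now at position 17 started at position 4.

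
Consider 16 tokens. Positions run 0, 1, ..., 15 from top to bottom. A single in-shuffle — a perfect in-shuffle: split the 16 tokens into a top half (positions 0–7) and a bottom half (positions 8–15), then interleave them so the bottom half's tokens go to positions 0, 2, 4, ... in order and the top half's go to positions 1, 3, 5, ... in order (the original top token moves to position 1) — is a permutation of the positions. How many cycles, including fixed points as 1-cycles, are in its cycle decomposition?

2

Trace each unvisited position around until it returns:
(0 1 3 7 15 14 12 8) (2 5 11 6 13 10 4 9)
2 cycles in total.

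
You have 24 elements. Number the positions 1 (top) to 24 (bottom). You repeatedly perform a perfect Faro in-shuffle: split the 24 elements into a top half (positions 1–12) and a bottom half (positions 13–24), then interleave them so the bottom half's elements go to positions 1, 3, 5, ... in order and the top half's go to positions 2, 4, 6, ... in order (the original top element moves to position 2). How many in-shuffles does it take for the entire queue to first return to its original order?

The in-shuffle permutes the 24 positions with cycle lengths [4, 20].
Every element is home exactly when every cycle has completed a whole number of laps, i.e. after lcm(4, 20) = 20 in-shuffles.

20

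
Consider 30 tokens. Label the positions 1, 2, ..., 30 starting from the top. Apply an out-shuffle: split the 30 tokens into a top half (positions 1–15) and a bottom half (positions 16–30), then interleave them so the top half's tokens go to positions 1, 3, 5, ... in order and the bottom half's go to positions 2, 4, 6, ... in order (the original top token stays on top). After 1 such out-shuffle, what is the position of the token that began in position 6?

11

Track the token's position through each out-shuffle:
6 → 11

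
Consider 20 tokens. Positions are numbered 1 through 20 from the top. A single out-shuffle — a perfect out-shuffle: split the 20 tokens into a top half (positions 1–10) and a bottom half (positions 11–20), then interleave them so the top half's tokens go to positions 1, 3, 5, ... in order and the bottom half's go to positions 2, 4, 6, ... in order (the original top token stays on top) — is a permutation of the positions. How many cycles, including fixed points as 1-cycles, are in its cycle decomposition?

3

Trace each unvisited position around until it returns:
(1) (2 3 5 9 17 14 ... len 18) (20)
3 cycles in total.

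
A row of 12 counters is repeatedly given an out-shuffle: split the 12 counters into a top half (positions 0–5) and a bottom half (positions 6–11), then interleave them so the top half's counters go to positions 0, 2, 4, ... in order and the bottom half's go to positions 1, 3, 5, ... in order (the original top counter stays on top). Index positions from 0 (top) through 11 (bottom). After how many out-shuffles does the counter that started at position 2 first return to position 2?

10

Follow position 2 under repeated out-shuffles:
2 → 4 → 8 → 5 → 10 → 9 → 7 → 3 → 6 → 1 → 2
It first returns after 10 out-shuffles.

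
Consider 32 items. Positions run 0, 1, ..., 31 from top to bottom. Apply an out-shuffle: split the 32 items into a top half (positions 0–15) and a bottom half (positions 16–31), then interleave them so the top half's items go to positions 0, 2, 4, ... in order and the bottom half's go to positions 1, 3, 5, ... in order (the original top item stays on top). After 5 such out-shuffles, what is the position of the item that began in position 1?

Track the item's position through each out-shuffle:
1 → 2 → 4 → 8 → 16 → 1

1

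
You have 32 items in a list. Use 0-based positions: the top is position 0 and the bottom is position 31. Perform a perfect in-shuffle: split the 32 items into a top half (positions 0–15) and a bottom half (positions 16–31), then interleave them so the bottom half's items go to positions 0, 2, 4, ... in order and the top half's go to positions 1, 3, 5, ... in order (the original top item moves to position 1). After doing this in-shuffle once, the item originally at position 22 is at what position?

12

Track the item's position through each in-shuffle:
22 → 12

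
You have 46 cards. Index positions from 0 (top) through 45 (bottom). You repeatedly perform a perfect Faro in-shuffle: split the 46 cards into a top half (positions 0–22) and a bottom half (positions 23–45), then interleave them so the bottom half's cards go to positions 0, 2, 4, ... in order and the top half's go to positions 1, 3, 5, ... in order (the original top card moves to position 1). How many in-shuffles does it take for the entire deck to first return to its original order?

23

The in-shuffle permutes the 46 positions with cycle lengths [23, 23].
Every card is home exactly when every cycle has completed a whole number of laps, i.e. after lcm(23) = 23 in-shuffles.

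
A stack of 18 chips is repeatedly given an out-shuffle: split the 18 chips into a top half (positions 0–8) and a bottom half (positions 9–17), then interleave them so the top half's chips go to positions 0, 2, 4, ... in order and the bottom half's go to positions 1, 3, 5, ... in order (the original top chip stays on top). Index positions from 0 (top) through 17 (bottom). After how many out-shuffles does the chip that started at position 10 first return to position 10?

Follow position 10 under repeated out-shuffles:
10 → 3 → 6 → 12 → 7 → 14 → 11 → 5 → 10
It first returns after 8 out-shuffles.

8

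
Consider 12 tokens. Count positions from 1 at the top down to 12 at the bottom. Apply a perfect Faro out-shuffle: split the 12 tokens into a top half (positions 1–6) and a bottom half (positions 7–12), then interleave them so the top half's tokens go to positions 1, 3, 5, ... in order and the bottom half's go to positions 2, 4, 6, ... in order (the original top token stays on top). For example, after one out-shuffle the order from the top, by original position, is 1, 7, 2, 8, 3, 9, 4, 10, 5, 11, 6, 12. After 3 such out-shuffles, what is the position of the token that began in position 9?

Track the token's position through each out-shuffle:
9 → 6 → 11 → 10

10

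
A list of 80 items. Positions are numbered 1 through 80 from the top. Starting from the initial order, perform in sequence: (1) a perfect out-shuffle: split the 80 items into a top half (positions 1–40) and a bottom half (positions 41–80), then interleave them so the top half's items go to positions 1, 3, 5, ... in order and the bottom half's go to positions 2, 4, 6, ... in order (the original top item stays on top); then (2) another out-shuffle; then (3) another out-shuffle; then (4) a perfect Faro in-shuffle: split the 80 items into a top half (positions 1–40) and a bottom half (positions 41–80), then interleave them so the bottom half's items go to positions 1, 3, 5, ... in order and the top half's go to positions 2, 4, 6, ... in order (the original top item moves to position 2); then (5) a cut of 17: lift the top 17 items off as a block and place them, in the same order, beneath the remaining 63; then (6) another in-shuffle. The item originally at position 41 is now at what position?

65

Track the item from position 41 forward through each operation:
  after op 1 (out-shuffle): 41 → 2
  after op 2 (out-shuffle): 2 → 3
  after op 3 (out-shuffle): 3 → 5
  after op 4 (in-shuffle): 5 → 10
  after op 5 (cut 17): 10 → 73
  after op 6 (in-shuffle): 73 → 65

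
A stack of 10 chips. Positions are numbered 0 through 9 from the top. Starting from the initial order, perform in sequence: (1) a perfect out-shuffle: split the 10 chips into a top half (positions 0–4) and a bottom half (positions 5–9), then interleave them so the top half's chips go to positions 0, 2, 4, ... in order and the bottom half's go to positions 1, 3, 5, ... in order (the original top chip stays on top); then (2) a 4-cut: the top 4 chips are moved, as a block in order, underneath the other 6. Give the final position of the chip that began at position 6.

9

Track the chip from position 6 forward through each operation:
  after op 1 (out-shuffle): 6 → 3
  after op 2 (cut 4): 3 → 9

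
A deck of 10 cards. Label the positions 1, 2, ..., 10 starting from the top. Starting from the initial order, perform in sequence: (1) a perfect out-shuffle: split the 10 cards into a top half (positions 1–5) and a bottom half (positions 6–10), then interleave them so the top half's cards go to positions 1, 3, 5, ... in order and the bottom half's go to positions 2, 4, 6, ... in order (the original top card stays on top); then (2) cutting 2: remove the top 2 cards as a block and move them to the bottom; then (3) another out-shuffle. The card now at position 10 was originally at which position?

Undo the operations in reverse order, starting from position 10:
  undo op 3 (out-shuffle, from bottom half): 10 ← 10
  undo op 2 (cut 2): 10 ← 2
  undo op 1 (out-shuffle, from bottom half): 2 ← 6
So the card at position 10 came from original position 6.

6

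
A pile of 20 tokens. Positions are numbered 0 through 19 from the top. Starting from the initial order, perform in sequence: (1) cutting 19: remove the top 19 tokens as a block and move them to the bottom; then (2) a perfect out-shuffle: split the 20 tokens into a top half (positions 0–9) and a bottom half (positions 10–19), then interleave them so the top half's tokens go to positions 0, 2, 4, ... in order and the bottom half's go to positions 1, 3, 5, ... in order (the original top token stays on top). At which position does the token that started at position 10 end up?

3

Track the token from position 10 forward through each operation:
  after op 1 (cut 19): 10 → 11
  after op 2 (out-shuffle): 11 → 3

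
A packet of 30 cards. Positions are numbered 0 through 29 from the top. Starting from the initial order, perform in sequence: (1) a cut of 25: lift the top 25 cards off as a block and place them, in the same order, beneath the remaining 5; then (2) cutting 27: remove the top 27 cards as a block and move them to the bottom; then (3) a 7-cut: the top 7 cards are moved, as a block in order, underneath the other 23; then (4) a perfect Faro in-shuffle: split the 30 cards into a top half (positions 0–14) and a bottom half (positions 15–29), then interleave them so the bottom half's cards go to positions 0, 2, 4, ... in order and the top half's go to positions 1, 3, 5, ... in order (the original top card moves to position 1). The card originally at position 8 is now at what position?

Track the card from position 8 forward through each operation:
  after op 1 (cut 25): 8 → 13
  after op 2 (cut 27): 13 → 16
  after op 3 (cut 7): 16 → 9
  after op 4 (in-shuffle): 9 → 19

19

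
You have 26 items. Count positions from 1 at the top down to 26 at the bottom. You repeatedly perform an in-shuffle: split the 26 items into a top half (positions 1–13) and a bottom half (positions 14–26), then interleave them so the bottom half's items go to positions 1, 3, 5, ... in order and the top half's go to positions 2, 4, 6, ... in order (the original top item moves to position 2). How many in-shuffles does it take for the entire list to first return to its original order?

The in-shuffle permutes the 26 positions with cycle lengths [2, 6, 18].
Every item is home exactly when every cycle has completed a whole number of laps, i.e. after lcm(2, 6, 18) = 18 in-shuffles.

18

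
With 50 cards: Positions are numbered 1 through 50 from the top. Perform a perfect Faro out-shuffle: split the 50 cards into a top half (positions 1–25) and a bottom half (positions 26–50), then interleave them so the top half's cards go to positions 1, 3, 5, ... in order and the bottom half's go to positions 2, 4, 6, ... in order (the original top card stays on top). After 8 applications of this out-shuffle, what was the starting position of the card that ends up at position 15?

29

Work backwards from position 15, undoing one out-shuffle at a time:
15 ← 8 ← 29 ← 15 ← 8 ← 29 ← 15 ← 8 ← 29
So the card now at position 15 started at position 29.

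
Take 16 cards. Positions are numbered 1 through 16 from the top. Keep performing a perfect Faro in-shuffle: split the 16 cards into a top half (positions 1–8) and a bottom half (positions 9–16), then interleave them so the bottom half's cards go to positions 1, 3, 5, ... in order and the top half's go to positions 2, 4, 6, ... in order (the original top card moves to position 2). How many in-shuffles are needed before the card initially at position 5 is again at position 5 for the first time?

Follow position 5 under repeated in-shuffles:
5 → 10 → 3 → 6 → 12 → 7 → 14 → 11 → 5
It first returns after 8 in-shuffles.

8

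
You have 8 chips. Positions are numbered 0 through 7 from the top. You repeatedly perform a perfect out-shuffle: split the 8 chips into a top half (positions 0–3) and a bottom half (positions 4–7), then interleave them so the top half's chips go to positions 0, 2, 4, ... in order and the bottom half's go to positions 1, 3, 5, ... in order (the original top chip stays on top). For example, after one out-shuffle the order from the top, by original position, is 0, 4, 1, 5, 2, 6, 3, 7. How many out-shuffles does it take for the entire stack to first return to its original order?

3

The out-shuffle permutes the 8 positions with cycle lengths [1, 1, 3, 3].
Every chip is home exactly when every cycle has completed a whole number of laps, i.e. after lcm(1, 3) = 3 out-shuffles.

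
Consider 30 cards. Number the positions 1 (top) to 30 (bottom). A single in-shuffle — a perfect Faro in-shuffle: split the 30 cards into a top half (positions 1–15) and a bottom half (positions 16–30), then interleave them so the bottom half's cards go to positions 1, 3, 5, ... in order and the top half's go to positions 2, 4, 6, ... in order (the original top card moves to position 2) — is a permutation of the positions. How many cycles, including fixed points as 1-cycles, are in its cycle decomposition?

Trace each unvisited position around until it returns:
(1 2 4 8 16) (3 6 12 24 17) (5 10 20 9 18) (7 14 28 25 19) (11 22 13 26 21) (15 30 29 27 23)
6 cycles in total.

6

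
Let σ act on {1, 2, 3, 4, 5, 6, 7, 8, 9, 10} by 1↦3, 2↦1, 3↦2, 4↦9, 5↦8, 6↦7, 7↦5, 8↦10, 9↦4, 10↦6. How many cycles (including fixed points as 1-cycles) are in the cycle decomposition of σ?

Cycle decomposition: (1 3 2) (4 9) (5 8 10 6 7).
3 cycles.

3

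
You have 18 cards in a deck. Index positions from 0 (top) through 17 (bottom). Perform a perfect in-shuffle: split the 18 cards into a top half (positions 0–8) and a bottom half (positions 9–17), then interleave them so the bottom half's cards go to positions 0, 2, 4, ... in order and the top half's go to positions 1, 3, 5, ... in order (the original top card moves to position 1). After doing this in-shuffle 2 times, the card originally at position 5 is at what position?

Track the card's position through each in-shuffle:
5 → 11 → 4

4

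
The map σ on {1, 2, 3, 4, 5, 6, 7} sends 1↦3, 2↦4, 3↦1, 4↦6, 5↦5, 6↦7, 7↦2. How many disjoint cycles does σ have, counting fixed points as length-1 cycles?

Cycle decomposition: (1 3) (2 4 6 7) (5).
3 cycles.

3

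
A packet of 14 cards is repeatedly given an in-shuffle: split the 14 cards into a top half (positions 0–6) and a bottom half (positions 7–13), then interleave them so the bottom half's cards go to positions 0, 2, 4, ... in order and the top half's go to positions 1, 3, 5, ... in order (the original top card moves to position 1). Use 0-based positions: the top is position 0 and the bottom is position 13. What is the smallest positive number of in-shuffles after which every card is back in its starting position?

The in-shuffle permutes the 14 positions with cycle lengths [2, 4, 4, 4].
Every card is home exactly when every cycle has completed a whole number of laps, i.e. after lcm(2, 4) = 4 in-shuffles.

4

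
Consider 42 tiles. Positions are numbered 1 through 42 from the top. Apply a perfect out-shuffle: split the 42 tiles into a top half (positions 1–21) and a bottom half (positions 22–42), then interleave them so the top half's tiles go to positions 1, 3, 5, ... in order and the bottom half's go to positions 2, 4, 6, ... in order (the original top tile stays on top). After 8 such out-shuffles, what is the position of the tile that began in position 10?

9

Track the tile's position through each out-shuffle:
10 → 19 → 37 → 32 → 22 → 2 → 3 → 5 → 9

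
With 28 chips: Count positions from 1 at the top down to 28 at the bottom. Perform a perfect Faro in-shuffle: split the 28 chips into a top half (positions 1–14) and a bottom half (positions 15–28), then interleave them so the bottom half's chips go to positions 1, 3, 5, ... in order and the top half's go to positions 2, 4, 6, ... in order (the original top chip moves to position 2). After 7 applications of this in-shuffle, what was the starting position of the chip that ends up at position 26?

Work backwards from position 26, undoing one in-shuffle at a time:
26 ← 13 ← 21 ← 25 ← 27 ← 28 ← 14 ← 7
So the chip now at position 26 started at position 7.

7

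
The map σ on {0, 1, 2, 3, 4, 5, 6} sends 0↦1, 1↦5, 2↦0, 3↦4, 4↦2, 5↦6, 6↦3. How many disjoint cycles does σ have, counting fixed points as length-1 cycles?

Cycle decomposition: (0 1 5 6 3 4 2).
1 cycle.

1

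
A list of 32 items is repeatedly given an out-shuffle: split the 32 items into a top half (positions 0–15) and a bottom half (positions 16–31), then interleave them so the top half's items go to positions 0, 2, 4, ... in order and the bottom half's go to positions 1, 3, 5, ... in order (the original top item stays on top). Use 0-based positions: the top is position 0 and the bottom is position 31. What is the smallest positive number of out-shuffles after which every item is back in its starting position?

The out-shuffle permutes the 32 positions with cycle lengths [1, 1, 5, 5, 5, 5, 5, 5].
Every item is home exactly when every cycle has completed a whole number of laps, i.e. after lcm(1, 5) = 5 out-shuffles.

5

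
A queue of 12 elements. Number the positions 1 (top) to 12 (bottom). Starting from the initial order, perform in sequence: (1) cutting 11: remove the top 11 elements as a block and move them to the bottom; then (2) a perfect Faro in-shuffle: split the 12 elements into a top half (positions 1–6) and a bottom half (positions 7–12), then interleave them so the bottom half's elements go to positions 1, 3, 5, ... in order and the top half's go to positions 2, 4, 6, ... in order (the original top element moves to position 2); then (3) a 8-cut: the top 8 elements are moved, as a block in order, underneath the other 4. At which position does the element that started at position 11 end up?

3

Track the element from position 11 forward through each operation:
  after op 1 (cut 11): 11 → 12
  after op 2 (in-shuffle): 12 → 11
  after op 3 (cut 8): 11 → 3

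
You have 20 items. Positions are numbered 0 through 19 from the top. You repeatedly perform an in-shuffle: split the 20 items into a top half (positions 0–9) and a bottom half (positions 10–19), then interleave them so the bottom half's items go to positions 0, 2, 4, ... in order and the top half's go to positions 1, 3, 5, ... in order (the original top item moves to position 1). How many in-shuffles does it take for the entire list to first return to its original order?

6

The in-shuffle permutes the 20 positions with cycle lengths [2, 3, 3, 6, 6].
Every item is home exactly when every cycle has completed a whole number of laps, i.e. after lcm(2, 3, 6) = 6 in-shuffles.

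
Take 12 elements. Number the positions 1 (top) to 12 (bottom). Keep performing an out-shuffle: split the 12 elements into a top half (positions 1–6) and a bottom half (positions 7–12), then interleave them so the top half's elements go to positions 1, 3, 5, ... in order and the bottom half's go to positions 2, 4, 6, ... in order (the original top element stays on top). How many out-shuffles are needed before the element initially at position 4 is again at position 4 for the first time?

10

Follow position 4 under repeated out-shuffles:
4 → 7 → 2 → 3 → 5 → 9 → 6 → 11 → 10 → 8 → 4
It first returns after 10 out-shuffles.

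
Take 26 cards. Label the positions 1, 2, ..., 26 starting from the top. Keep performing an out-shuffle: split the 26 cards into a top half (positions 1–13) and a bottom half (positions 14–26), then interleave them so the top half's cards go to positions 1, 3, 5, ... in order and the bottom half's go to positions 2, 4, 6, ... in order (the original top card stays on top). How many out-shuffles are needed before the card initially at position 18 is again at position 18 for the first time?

20

Follow position 18 under repeated out-shuffles:
18 → 10 → 19 → 12 → 23 → 20 → 14 → 2 → 3 → 5 → 9 → 17 → 8 → 15 → 4 → 7 → 13 → 25 → 24 → 22 → 18
It first returns after 20 out-shuffles.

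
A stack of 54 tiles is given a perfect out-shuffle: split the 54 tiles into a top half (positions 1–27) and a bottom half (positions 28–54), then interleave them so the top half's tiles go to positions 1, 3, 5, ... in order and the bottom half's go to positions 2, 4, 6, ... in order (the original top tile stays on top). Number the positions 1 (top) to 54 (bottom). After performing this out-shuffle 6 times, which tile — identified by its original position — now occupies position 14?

Work backwards from position 14, undoing one out-shuffle at a time:
14 ← 34 ← 44 ← 49 ← 25 ← 13 ← 7
So the tile now at position 14 started at position 7.

7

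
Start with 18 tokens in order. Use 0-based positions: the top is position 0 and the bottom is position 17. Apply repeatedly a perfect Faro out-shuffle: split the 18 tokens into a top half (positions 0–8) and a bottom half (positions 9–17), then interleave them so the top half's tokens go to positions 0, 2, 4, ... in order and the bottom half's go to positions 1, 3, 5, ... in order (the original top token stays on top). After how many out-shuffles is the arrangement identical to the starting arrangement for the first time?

8

The out-shuffle permutes the 18 positions with cycle lengths [1, 1, 8, 8].
Every token is home exactly when every cycle has completed a whole number of laps, i.e. after lcm(1, 8) = 8 out-shuffles.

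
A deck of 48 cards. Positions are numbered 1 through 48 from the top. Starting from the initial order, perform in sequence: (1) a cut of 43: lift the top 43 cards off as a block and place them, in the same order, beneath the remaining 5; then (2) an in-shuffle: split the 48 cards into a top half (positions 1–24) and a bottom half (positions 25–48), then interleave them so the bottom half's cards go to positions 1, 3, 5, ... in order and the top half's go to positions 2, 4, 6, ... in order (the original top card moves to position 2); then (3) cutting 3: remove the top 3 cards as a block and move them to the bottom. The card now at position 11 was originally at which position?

2

Undo the operations in reverse order, starting from position 11:
  undo op 3 (cut 3): 11 ← 14
  undo op 2 (in-shuffle, from top half): 14 ← 7
  undo op 1 (cut 43): 7 ← 2
So the card at position 11 came from original position 2.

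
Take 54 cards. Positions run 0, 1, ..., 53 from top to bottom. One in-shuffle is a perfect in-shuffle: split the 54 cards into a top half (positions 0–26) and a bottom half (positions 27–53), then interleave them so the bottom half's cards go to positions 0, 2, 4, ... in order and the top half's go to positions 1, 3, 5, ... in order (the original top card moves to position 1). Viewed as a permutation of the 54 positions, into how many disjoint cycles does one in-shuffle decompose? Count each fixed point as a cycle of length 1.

4

Trace each unvisited position around until it returns:
(0 1 3 7 15 31 ... len 20) (2 5 11 23 47 40 ... len 20) (4 9 19 39 24 49 44 34 14 29) (10 21 43 32)
4 cycles in total.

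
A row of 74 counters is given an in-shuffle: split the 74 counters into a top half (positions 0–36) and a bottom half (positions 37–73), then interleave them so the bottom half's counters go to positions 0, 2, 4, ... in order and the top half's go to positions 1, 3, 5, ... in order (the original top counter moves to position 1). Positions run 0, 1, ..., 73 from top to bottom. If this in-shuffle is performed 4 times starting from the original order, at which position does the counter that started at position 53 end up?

Track the counter's position through each in-shuffle:
53 → 32 → 65 → 56 → 38

38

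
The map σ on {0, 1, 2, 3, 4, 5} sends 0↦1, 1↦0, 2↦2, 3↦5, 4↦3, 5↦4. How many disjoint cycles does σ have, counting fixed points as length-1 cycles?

3

Cycle decomposition: (0 1) (2) (3 5 4).
3 cycles.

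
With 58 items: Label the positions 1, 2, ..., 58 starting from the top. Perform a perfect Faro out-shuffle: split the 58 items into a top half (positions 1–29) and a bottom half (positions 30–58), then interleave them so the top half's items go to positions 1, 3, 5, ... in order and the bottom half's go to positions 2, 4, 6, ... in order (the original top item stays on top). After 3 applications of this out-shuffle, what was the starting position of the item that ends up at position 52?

43

Work backwards from position 52, undoing one out-shuffle at a time:
52 ← 55 ← 28 ← 43
So the item now at position 52 started at position 43.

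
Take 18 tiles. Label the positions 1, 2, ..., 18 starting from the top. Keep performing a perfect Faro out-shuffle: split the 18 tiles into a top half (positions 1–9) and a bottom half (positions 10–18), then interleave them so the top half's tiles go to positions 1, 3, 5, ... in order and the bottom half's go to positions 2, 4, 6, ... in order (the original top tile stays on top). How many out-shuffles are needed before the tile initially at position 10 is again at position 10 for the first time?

8

Follow position 10 under repeated out-shuffles:
10 → 2 → 3 → 5 → 9 → 17 → 16 → 14 → 10
It first returns after 8 out-shuffles.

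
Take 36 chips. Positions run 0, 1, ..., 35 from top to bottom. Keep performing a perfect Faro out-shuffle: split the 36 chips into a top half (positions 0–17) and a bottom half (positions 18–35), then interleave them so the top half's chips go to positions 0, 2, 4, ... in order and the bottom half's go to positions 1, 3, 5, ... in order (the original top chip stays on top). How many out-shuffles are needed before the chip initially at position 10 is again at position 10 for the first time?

Follow position 10 under repeated out-shuffles:
10 → 20 → 5 → 10
It first returns after 3 out-shuffles.

3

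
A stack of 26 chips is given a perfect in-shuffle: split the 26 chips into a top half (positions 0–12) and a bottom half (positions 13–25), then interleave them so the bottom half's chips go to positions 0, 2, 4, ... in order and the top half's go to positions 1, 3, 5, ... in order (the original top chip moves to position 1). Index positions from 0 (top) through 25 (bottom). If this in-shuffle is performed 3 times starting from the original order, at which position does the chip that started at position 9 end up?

Track the chip's position through each in-shuffle:
9 → 19 → 12 → 25

25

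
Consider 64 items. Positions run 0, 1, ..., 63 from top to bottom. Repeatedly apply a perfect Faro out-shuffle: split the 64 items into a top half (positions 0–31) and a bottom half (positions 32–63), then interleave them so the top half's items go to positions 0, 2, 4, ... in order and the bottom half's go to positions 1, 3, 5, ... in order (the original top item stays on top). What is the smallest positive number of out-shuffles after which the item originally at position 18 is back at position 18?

Follow position 18 under repeated out-shuffles:
18 → 36 → 9 → 18
It first returns after 3 out-shuffles.

3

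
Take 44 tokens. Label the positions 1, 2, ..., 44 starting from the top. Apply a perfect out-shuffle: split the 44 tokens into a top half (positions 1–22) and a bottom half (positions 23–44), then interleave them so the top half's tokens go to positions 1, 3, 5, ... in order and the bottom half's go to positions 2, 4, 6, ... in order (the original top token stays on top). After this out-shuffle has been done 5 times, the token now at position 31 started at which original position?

10

Work backwards from position 31, undoing one out-shuffle at a time:
31 ← 16 ← 30 ← 37 ← 19 ← 10
So the token now at position 31 started at position 10.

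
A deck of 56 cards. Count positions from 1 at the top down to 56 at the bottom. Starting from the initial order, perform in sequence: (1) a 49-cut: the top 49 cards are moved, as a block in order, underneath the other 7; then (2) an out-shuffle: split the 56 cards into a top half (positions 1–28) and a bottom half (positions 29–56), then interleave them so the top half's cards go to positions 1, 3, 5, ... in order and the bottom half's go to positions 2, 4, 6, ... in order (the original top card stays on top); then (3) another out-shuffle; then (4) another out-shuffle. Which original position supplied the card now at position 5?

Undo the operations in reverse order, starting from position 5:
  undo op 4 (out-shuffle, from top half): 5 ← 3
  undo op 3 (out-shuffle, from top half): 3 ← 2
  undo op 2 (out-shuffle, from bottom half): 2 ← 29
  undo op 1 (cut 49): 29 ← 22
So the card at position 5 came from original position 22.

22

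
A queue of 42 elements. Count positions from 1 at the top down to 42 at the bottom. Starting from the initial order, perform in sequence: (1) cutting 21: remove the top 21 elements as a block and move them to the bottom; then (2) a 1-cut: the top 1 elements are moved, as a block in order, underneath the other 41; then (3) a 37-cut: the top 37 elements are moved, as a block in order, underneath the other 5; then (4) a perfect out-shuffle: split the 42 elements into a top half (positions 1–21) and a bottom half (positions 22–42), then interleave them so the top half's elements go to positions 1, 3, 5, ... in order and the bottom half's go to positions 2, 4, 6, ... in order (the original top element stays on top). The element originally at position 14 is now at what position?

Track the element from position 14 forward through each operation:
  after op 1 (cut 21): 14 → 35
  after op 2 (cut 1): 35 → 34
  after op 3 (cut 37): 34 → 39
  after op 4 (out-shuffle): 39 → 36

36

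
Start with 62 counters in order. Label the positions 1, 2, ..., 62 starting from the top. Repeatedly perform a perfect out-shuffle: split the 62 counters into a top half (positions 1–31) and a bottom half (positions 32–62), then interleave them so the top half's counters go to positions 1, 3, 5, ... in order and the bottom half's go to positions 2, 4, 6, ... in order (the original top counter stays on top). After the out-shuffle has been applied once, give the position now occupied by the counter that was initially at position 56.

50

Track the counter's position through each out-shuffle:
56 → 50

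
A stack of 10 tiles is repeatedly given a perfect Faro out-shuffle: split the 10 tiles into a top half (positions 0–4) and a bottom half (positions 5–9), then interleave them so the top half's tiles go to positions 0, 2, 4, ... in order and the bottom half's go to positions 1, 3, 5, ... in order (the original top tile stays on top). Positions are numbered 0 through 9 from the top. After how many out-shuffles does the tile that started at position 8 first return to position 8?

Follow position 8 under repeated out-shuffles:
8 → 7 → 5 → 1 → 2 → 4 → 8
It first returns after 6 out-shuffles.

6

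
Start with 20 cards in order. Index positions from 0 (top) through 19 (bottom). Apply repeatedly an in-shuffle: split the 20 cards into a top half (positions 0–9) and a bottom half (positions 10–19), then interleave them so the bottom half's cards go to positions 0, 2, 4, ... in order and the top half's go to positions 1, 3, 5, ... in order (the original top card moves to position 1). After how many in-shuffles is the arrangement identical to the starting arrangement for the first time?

The in-shuffle permutes the 20 positions with cycle lengths [2, 3, 3, 6, 6].
Every card is home exactly when every cycle has completed a whole number of laps, i.e. after lcm(2, 3, 6) = 6 in-shuffles.

6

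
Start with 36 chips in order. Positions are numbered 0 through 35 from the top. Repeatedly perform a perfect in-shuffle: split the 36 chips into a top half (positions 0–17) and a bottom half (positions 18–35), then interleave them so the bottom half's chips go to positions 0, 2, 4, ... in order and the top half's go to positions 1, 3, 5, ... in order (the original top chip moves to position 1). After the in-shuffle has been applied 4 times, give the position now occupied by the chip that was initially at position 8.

Track the chip's position through each in-shuffle:
8 → 17 → 35 → 34 → 32

32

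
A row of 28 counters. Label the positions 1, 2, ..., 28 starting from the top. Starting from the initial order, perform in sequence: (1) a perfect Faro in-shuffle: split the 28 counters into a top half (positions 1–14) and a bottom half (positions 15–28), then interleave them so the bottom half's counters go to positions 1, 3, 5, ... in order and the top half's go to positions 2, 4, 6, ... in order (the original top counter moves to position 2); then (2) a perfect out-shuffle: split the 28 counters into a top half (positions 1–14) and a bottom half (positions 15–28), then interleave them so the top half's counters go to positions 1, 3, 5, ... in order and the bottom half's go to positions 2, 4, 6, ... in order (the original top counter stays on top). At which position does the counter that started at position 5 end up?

Track the counter from position 5 forward through each operation:
  after op 1 (in-shuffle): 5 → 10
  after op 2 (out-shuffle): 10 → 19

19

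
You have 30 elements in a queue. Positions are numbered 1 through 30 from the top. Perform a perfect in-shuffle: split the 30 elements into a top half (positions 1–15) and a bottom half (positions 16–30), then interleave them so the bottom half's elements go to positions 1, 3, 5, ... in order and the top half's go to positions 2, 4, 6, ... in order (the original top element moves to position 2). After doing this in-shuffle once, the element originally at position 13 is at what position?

26

Track the element's position through each in-shuffle:
13 → 26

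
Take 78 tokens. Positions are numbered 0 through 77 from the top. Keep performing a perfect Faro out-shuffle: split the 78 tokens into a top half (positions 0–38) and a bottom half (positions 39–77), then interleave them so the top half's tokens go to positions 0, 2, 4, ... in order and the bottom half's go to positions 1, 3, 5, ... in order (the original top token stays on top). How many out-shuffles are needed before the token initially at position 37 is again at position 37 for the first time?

30

Follow position 37 under repeated out-shuffles:
37 → 74 → 71 → 65 → 53 → 29 → 58 → 39 → ... → 37 (length 30)
It first returns after 30 out-shuffles.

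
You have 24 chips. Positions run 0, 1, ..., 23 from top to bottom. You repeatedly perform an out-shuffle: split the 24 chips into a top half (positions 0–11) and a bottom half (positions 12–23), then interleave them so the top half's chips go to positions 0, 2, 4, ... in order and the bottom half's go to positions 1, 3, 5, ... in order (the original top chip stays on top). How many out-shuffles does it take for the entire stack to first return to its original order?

11

The out-shuffle permutes the 24 positions with cycle lengths [1, 1, 11, 11].
Every chip is home exactly when every cycle has completed a whole number of laps, i.e. after lcm(1, 11) = 11 out-shuffles.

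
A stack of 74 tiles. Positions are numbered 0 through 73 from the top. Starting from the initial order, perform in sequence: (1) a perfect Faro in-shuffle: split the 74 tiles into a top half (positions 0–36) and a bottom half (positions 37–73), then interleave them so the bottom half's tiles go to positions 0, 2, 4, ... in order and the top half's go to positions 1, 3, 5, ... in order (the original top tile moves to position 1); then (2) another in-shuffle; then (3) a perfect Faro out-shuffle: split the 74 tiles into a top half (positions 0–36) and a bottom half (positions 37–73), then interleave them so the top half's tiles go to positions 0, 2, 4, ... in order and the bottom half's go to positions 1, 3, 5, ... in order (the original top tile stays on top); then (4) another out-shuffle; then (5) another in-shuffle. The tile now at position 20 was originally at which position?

Undo the operations in reverse order, starting from position 20:
  undo op 5 (in-shuffle, from bottom half): 20 ← 47
  undo op 4 (out-shuffle, from bottom half): 47 ← 60
  undo op 3 (out-shuffle, from top half): 60 ← 30
  undo op 2 (in-shuffle, from bottom half): 30 ← 52
  undo op 1 (in-shuffle, from bottom half): 52 ← 63
So the tile at position 20 came from original position 63.

63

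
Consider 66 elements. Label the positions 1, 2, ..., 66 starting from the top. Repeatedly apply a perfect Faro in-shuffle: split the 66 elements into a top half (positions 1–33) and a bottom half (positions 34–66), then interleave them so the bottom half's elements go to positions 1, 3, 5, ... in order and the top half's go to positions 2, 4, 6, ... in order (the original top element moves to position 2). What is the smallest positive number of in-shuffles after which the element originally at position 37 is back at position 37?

Follow position 37 under repeated in-shuffles:
37 → 7 → 14 → 28 → 56 → 45 → 23 → 46 → ... → 37 (length 66)
It first returns after 66 in-shuffles.

66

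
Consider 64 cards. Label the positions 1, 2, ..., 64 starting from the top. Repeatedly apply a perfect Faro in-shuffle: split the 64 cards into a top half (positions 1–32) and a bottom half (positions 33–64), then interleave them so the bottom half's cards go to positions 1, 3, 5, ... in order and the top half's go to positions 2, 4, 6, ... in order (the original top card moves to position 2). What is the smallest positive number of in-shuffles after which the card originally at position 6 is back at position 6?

12

Follow position 6 under repeated in-shuffles:
6 → 12 → 24 → 48 → 31 → 62 → 59 → 53 → 41 → 17 → 34 → 3 → 6
It first returns after 12 in-shuffles.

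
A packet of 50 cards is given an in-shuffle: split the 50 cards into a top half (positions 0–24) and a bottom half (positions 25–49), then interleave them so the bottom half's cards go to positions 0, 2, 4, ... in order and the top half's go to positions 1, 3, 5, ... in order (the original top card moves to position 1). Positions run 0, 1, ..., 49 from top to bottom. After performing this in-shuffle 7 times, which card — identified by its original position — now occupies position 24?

49

Work backwards from position 24, undoing one in-shuffle at a time:
24 ← 37 ← 18 ← 34 ← 42 ← 46 ← 48 ← 49
So the card now at position 24 started at position 49.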